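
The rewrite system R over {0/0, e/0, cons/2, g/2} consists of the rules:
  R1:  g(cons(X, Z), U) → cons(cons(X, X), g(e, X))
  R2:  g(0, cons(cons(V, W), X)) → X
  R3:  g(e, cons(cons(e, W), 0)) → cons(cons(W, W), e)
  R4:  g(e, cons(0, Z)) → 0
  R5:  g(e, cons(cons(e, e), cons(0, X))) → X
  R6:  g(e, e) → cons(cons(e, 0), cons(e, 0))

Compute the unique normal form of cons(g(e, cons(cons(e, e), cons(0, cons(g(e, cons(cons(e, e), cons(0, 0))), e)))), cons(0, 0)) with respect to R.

1. cons(g(e, cons(cons(e, e), cons(0, cons(g(e, cons(cons(e, e), cons(0, 0))), e)))), cons(0, 0))  →  cons(cons(g(e, cons(cons(e, e), cons(0, 0))), e), cons(0, 0))   [R5 at 1]
2. cons(cons(g(e, cons(cons(e, e), cons(0, 0))), e), cons(0, 0))  →  cons(cons(0, e), cons(0, 0))   [R5 at 1.1]

cons(cons(0, e), cons(0, 0))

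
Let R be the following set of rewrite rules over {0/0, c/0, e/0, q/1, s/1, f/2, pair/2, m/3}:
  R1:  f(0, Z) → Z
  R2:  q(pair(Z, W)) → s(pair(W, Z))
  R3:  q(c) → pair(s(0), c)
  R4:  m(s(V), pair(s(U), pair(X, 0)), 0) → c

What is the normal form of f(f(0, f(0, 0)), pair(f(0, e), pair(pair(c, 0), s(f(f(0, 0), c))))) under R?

1. f(f(0, f(0, 0)), pair(f(0, e), pair(pair(c, 0), s(f(f(0, 0), c)))))  →  f(f(0, 0), pair(f(0, e), pair(pair(c, 0), s(f(f(0, 0), c)))))   [R1 at 1]
2. f(f(0, 0), pair(f(0, e), pair(pair(c, 0), s(f(f(0, 0), c)))))  →  f(0, pair(f(0, e), pair(pair(c, 0), s(f(f(0, 0), c)))))   [R1 at 1]
3. f(0, pair(f(0, e), pair(pair(c, 0), s(f(f(0, 0), c)))))  →  pair(f(0, e), pair(pair(c, 0), s(f(f(0, 0), c))))   [R1 at ε]
4. pair(f(0, e), pair(pair(c, 0), s(f(f(0, 0), c))))  →  pair(e, pair(pair(c, 0), s(f(f(0, 0), c))))   [R1 at 1]
5. pair(e, pair(pair(c, 0), s(f(f(0, 0), c))))  →  pair(e, pair(pair(c, 0), s(f(0, c))))   [R1 at 2.2.1.1]
6. pair(e, pair(pair(c, 0), s(f(0, c))))  →  pair(e, pair(pair(c, 0), s(c)))   [R1 at 2.2.1]

pair(e, pair(pair(c, 0), s(c)))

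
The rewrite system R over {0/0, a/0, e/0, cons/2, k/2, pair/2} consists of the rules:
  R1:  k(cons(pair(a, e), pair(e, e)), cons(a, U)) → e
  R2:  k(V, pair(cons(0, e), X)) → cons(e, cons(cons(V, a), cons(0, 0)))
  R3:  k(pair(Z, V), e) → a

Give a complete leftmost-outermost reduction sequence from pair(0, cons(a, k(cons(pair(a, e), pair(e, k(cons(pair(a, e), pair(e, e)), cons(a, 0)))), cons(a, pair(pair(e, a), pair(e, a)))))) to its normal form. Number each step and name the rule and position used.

pair(0, cons(a, e))

1. pair(0, cons(a, k(cons(pair(a, e), pair(e, k(cons(pair(a, e), pair(e, e)), cons(a, 0)))), cons(a, pair(pair(e, a), pair(e, a))))))  →  pair(0, cons(a, k(cons(pair(a, e), pair(e, e)), cons(a, pair(pair(e, a), pair(e, a))))))   [R1 at 2.2.1.2.2]
2. pair(0, cons(a, k(cons(pair(a, e), pair(e, e)), cons(a, pair(pair(e, a), pair(e, a))))))  →  pair(0, cons(a, e))   [R1 at 2.2]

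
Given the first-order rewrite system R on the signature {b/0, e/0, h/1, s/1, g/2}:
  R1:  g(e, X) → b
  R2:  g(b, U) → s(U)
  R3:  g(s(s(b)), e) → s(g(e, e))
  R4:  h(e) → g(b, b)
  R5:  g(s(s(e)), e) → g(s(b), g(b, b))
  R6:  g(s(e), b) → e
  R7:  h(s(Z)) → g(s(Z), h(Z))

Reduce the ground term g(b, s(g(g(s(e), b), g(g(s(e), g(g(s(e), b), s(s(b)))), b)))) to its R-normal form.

s(s(b))

1. g(b, s(g(g(s(e), b), g(g(s(e), g(g(s(e), b), s(s(b)))), b))))  →  s(s(g(g(s(e), b), g(g(s(e), g(g(s(e), b), s(s(b)))), b))))   [R2 at ε]
2. s(s(g(g(s(e), b), g(g(s(e), g(g(s(e), b), s(s(b)))), b))))  →  s(s(g(e, g(g(s(e), g(g(s(e), b), s(s(b)))), b))))   [R6 at 1.1.1]
3. s(s(g(e, g(g(s(e), g(g(s(e), b), s(s(b)))), b))))  →  s(s(b))   [R1 at 1.1]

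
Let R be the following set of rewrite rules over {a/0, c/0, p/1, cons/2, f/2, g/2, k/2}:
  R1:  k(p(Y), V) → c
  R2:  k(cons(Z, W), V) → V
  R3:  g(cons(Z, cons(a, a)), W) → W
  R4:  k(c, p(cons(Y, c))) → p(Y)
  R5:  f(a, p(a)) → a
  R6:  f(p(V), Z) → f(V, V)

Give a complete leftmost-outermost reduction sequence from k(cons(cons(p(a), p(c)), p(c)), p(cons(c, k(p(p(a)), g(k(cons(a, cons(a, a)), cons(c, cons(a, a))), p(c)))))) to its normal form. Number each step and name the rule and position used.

p(cons(c, c))

1. k(cons(cons(p(a), p(c)), p(c)), p(cons(c, k(p(p(a)), g(k(cons(a, cons(a, a)), cons(c, cons(a, a))), p(c))))))  →  p(cons(c, k(p(p(a)), g(k(cons(a, cons(a, a)), cons(c, cons(a, a))), p(c)))))   [R2 at ε]
2. p(cons(c, k(p(p(a)), g(k(cons(a, cons(a, a)), cons(c, cons(a, a))), p(c)))))  →  p(cons(c, c))   [R1 at 1.2]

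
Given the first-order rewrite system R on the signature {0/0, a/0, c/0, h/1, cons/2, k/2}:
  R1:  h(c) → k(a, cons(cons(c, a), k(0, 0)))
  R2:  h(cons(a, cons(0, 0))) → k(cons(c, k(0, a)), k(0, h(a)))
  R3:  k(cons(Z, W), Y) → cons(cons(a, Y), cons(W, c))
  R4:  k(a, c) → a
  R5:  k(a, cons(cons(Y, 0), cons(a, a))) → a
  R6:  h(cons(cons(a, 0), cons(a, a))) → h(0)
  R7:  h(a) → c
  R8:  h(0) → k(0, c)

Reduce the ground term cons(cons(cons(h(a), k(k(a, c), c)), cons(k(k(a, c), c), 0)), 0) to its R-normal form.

1. cons(cons(cons(h(a), k(k(a, c), c)), cons(k(k(a, c), c), 0)), 0)  →  cons(cons(cons(c, k(k(a, c), c)), cons(k(k(a, c), c), 0)), 0)   [R7 at 1.1.1]
2. cons(cons(cons(c, k(k(a, c), c)), cons(k(k(a, c), c), 0)), 0)  →  cons(cons(cons(c, k(a, c)), cons(k(k(a, c), c), 0)), 0)   [R4 at 1.1.2.1]
3. cons(cons(cons(c, k(a, c)), cons(k(k(a, c), c), 0)), 0)  →  cons(cons(cons(c, a), cons(k(k(a, c), c), 0)), 0)   [R4 at 1.1.2]
4. cons(cons(cons(c, a), cons(k(k(a, c), c), 0)), 0)  →  cons(cons(cons(c, a), cons(k(a, c), 0)), 0)   [R4 at 1.2.1.1]
5. cons(cons(cons(c, a), cons(k(a, c), 0)), 0)  →  cons(cons(cons(c, a), cons(a, 0)), 0)   [R4 at 1.2.1]

cons(cons(cons(c, a), cons(a, 0)), 0)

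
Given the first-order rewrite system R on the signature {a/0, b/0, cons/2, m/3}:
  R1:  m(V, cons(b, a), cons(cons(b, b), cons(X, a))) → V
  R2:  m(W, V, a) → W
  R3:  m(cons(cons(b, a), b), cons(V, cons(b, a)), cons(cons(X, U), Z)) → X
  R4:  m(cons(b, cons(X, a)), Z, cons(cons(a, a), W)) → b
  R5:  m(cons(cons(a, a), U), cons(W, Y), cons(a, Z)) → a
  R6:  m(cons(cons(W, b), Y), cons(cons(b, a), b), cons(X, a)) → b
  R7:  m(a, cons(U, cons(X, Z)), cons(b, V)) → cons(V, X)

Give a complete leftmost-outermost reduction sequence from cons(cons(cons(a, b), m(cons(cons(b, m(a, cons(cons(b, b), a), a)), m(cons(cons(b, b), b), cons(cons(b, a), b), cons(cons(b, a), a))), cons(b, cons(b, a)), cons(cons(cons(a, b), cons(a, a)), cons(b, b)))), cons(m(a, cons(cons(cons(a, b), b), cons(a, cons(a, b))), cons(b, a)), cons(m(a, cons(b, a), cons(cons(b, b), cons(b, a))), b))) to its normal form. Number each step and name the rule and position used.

cons(cons(cons(a, b), cons(a, b)), cons(cons(a, a), cons(a, b)))

1. cons(cons(cons(a, b), m(cons(cons(b, m(a, cons(cons(b, b), a), a)), m(cons(cons(b, b), b), cons(cons(b, a), b), cons(cons(b, a), a))), cons(b, cons(b, a)), cons(cons(cons(a, b), cons(a, a)), cons(b, b)))), cons(m(a, cons(cons(cons(a, b), b), cons(a, cons(a, b))), cons(b, a)), cons(m(a, cons(b, a), cons(cons(b, b), cons(b, a))), b)))  →  cons(cons(cons(a, b), m(cons(cons(b, a), m(cons(cons(b, b), b), cons(cons(b, a), b), cons(cons(b, a), a))), cons(b, cons(b, a)), cons(cons(cons(a, b), cons(a, a)), cons(b, b)))), cons(m(a, cons(cons(cons(a, b), b), cons(a, cons(a, b))), cons(b, a)), cons(m(a, cons(b, a), cons(cons(b, b), cons(b, a))), b)))   [R2 at 1.2.1.1.2]
2. cons(cons(cons(a, b), m(cons(cons(b, a), m(cons(cons(b, b), b), cons(cons(b, a), b), cons(cons(b, a), a))), cons(b, cons(b, a)), cons(cons(cons(a, b), cons(a, a)), cons(b, b)))), cons(m(a, cons(cons(cons(a, b), b), cons(a, cons(a, b))), cons(b, a)), cons(m(a, cons(b, a), cons(cons(b, b), cons(b, a))), b)))  →  cons(cons(cons(a, b), m(cons(cons(b, a), b), cons(b, cons(b, a)), cons(cons(cons(a, b), cons(a, a)), cons(b, b)))), cons(m(a, cons(cons(cons(a, b), b), cons(a, cons(a, b))), cons(b, a)), cons(m(a, cons(b, a), cons(cons(b, b), cons(b, a))), b)))   [R6 at 1.2.1.2]
3. cons(cons(cons(a, b), m(cons(cons(b, a), b), cons(b, cons(b, a)), cons(cons(cons(a, b), cons(a, a)), cons(b, b)))), cons(m(a, cons(cons(cons(a, b), b), cons(a, cons(a, b))), cons(b, a)), cons(m(a, cons(b, a), cons(cons(b, b), cons(b, a))), b)))  →  cons(cons(cons(a, b), cons(a, b)), cons(m(a, cons(cons(cons(a, b), b), cons(a, cons(a, b))), cons(b, a)), cons(m(a, cons(b, a), cons(cons(b, b), cons(b, a))), b)))   [R3 at 1.2]
4. cons(cons(cons(a, b), cons(a, b)), cons(m(a, cons(cons(cons(a, b), b), cons(a, cons(a, b))), cons(b, a)), cons(m(a, cons(b, a), cons(cons(b, b), cons(b, a))), b)))  →  cons(cons(cons(a, b), cons(a, b)), cons(cons(a, a), cons(m(a, cons(b, a), cons(cons(b, b), cons(b, a))), b)))   [R7 at 2.1]
5. cons(cons(cons(a, b), cons(a, b)), cons(cons(a, a), cons(m(a, cons(b, a), cons(cons(b, b), cons(b, a))), b)))  →  cons(cons(cons(a, b), cons(a, b)), cons(cons(a, a), cons(a, b)))   [R1 at 2.2.1]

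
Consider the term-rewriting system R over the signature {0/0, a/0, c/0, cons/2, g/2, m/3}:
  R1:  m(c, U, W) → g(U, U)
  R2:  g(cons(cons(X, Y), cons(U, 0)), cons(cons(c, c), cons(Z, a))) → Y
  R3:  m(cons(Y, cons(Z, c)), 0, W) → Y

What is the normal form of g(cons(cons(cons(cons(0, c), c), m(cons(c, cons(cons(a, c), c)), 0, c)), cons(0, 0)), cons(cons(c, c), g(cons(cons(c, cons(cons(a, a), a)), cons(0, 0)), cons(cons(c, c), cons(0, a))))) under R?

1. g(cons(cons(cons(cons(0, c), c), m(cons(c, cons(cons(a, c), c)), 0, c)), cons(0, 0)), cons(cons(c, c), g(cons(cons(c, cons(cons(a, a), a)), cons(0, 0)), cons(cons(c, c), cons(0, a)))))  →  g(cons(cons(cons(cons(0, c), c), c), cons(0, 0)), cons(cons(c, c), g(cons(cons(c, cons(cons(a, a), a)), cons(0, 0)), cons(cons(c, c), cons(0, a)))))   [R3 at 1.1.2]
2. g(cons(cons(cons(cons(0, c), c), c), cons(0, 0)), cons(cons(c, c), g(cons(cons(c, cons(cons(a, a), a)), cons(0, 0)), cons(cons(c, c), cons(0, a)))))  →  g(cons(cons(cons(cons(0, c), c), c), cons(0, 0)), cons(cons(c, c), cons(cons(a, a), a)))   [R2 at 2.2]
3. g(cons(cons(cons(cons(0, c), c), c), cons(0, 0)), cons(cons(c, c), cons(cons(a, a), a)))  →  c   [R2 at ε]

c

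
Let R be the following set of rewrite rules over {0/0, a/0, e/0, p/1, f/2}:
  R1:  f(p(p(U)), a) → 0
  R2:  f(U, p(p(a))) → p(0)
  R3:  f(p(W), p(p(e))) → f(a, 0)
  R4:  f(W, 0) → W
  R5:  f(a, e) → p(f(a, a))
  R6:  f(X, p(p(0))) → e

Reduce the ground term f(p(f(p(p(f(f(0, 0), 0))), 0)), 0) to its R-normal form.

1. f(p(f(p(p(f(f(0, 0), 0))), 0)), 0)  →  p(f(p(p(f(f(0, 0), 0))), 0))   [R4 at ε]
2. p(f(p(p(f(f(0, 0), 0))), 0))  →  p(p(p(f(f(0, 0), 0))))   [R4 at 1]
3. p(p(p(f(f(0, 0), 0))))  →  p(p(p(f(0, 0))))   [R4 at 1.1.1]
4. p(p(p(f(0, 0))))  →  p(p(p(0)))   [R4 at 1.1.1]

p(p(p(0)))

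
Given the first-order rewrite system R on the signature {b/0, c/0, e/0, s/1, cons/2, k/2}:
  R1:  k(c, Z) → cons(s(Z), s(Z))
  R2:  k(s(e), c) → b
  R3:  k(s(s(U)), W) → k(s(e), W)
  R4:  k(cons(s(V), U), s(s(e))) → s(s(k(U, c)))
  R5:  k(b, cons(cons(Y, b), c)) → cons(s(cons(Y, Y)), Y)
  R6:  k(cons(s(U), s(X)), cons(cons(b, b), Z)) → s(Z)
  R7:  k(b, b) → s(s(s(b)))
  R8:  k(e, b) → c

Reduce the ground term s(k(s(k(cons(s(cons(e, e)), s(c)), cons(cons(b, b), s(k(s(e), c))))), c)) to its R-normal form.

s(b)

1. s(k(s(k(cons(s(cons(e, e)), s(c)), cons(cons(b, b), s(k(s(e), c))))), c))  →  s(k(s(s(s(k(s(e), c)))), c))   [R6 at 1.1.1]
2. s(k(s(s(s(k(s(e), c)))), c))  →  s(k(s(e), c))   [R3 at 1]
3. s(k(s(e), c))  →  s(b)   [R2 at 1]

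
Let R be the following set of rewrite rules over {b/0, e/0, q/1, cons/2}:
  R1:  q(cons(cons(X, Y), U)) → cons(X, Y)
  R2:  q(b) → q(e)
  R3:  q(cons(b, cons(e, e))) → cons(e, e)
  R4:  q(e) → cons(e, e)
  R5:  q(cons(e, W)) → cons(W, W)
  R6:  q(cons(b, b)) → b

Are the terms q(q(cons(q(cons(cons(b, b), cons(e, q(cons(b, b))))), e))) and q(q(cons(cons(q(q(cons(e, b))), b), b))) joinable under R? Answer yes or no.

Reduce t₁ = q(q(cons(q(cons(cons(b, b), cons(e, q(cons(b, b))))), e))):
1. q(q(cons(q(cons(cons(b, b), cons(e, q(cons(b, b))))), e)))  →  q(q(cons(cons(b, b), e)))   [R1 at 1.1.1]
2. q(q(cons(cons(b, b), e)))  →  q(cons(b, b))   [R1 at 1]
3. q(cons(b, b))  →  b   [R6 at ε]

Reduce t₂ = q(q(cons(cons(q(q(cons(e, b))), b), b))):
1. q(q(cons(cons(q(q(cons(e, b))), b), b)))  →  q(cons(q(q(cons(e, b))), b))   [R1 at 1]
2. q(cons(q(q(cons(e, b))), b))  →  q(cons(q(cons(b, b)), b))   [R5 at 1.1.1]
3. q(cons(q(cons(b, b)), b))  →  q(cons(b, b))   [R6 at 1.1]
4. q(cons(b, b))  →  b   [R6 at ε]

yes — NF(t₁) = b, NF(t₂) = b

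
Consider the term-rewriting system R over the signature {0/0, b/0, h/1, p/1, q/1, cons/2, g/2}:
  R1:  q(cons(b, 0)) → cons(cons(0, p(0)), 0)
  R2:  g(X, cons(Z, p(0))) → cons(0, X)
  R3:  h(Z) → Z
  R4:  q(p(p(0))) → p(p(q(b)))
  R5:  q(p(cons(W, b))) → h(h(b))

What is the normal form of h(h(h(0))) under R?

0

1. h(h(h(0)))  →  h(h(0))   [R3 at ε]
2. h(h(0))  →  h(0)   [R3 at ε]
3. h(0)  →  0   [R3 at ε]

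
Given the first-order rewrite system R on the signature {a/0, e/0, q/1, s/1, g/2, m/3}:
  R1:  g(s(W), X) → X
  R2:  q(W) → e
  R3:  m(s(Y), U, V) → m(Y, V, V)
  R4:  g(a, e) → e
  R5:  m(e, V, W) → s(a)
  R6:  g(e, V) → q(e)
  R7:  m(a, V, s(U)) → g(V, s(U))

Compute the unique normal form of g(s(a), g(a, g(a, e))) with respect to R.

e

1. g(s(a), g(a, g(a, e)))  →  g(a, g(a, e))   [R1 at ε]
2. g(a, g(a, e))  →  g(a, e)   [R4 at 2]
3. g(a, e)  →  e   [R4 at ε]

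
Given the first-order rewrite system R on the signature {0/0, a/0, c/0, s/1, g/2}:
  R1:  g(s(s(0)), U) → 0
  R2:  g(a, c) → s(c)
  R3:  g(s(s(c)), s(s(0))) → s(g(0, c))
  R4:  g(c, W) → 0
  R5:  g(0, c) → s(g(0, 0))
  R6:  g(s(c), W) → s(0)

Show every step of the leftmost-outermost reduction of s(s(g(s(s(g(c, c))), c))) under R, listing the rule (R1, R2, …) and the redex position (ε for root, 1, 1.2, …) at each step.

1. s(s(g(s(s(g(c, c))), c)))  →  s(s(g(s(s(0)), c)))   [R4 at 1.1.1.1.1]
2. s(s(g(s(s(0)), c)))  →  s(s(0))   [R1 at 1.1]

s(s(0))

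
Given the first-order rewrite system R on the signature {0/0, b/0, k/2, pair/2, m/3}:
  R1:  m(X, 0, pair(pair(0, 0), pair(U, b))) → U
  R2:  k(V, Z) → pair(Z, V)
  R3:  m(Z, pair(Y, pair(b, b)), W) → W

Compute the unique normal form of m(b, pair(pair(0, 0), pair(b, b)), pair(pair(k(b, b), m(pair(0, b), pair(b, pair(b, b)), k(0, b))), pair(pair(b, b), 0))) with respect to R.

pair(pair(pair(b, b), pair(b, 0)), pair(pair(b, b), 0))

1. m(b, pair(pair(0, 0), pair(b, b)), pair(pair(k(b, b), m(pair(0, b), pair(b, pair(b, b)), k(0, b))), pair(pair(b, b), 0)))  →  pair(pair(k(b, b), m(pair(0, b), pair(b, pair(b, b)), k(0, b))), pair(pair(b, b), 0))   [R3 at ε]
2. pair(pair(k(b, b), m(pair(0, b), pair(b, pair(b, b)), k(0, b))), pair(pair(b, b), 0))  →  pair(pair(pair(b, b), m(pair(0, b), pair(b, pair(b, b)), k(0, b))), pair(pair(b, b), 0))   [R2 at 1.1]
3. pair(pair(pair(b, b), m(pair(0, b), pair(b, pair(b, b)), k(0, b))), pair(pair(b, b), 0))  →  pair(pair(pair(b, b), k(0, b)), pair(pair(b, b), 0))   [R3 at 1.2]
4. pair(pair(pair(b, b), k(0, b)), pair(pair(b, b), 0))  →  pair(pair(pair(b, b), pair(b, 0)), pair(pair(b, b), 0))   [R2 at 1.2]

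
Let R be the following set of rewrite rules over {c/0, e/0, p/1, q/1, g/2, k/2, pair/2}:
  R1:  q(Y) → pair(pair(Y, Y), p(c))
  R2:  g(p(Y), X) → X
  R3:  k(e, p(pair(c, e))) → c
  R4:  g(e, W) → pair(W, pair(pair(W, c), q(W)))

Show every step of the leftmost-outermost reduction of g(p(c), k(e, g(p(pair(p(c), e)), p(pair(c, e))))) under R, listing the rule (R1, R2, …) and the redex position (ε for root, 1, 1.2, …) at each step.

c

1. g(p(c), k(e, g(p(pair(p(c), e)), p(pair(c, e)))))  →  k(e, g(p(pair(p(c), e)), p(pair(c, e))))   [R2 at ε]
2. k(e, g(p(pair(p(c), e)), p(pair(c, e))))  →  k(e, p(pair(c, e)))   [R2 at 2]
3. k(e, p(pair(c, e)))  →  c   [R3 at ε]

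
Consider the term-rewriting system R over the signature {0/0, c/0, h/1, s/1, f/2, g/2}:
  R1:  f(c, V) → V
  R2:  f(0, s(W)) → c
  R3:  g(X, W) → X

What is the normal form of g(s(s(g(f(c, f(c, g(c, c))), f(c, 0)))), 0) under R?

1. g(s(s(g(f(c, f(c, g(c, c))), f(c, 0)))), 0)  →  s(s(g(f(c, f(c, g(c, c))), f(c, 0))))   [R3 at ε]
2. s(s(g(f(c, f(c, g(c, c))), f(c, 0))))  →  s(s(f(c, f(c, g(c, c)))))   [R3 at 1.1]
3. s(s(f(c, f(c, g(c, c)))))  →  s(s(f(c, g(c, c))))   [R1 at 1.1]
4. s(s(f(c, g(c, c))))  →  s(s(g(c, c)))   [R1 at 1.1]
5. s(s(g(c, c)))  →  s(s(c))   [R3 at 1.1]

s(s(c))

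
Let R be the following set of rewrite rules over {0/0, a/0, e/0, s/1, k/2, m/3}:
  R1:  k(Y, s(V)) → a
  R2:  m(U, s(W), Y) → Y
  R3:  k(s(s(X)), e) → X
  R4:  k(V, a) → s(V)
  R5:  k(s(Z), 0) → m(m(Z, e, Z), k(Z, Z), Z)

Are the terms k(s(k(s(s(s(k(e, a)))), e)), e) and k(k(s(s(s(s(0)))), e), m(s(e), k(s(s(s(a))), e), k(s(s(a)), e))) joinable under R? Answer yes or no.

no — NF(t₁) = s(e), NF(t₂) = s(s(s(0)))

Reduce t₁ = k(s(k(s(s(s(k(e, a)))), e)), e):
1. k(s(k(s(s(s(k(e, a)))), e)), e)  →  k(s(s(k(e, a))), e)   [R3 at 1.1]
2. k(s(s(k(e, a))), e)  →  k(e, a)   [R3 at ε]
3. k(e, a)  →  s(e)   [R4 at ε]

Reduce t₂ = k(k(s(s(s(s(0)))), e), m(s(e), k(s(s(s(a))), e), k(s(s(a)), e))):
1. k(k(s(s(s(s(0)))), e), m(s(e), k(s(s(s(a))), e), k(s(s(a)), e)))  →  k(s(s(0)), m(s(e), k(s(s(s(a))), e), k(s(s(a)), e)))   [R3 at 1]
2. k(s(s(0)), m(s(e), k(s(s(s(a))), e), k(s(s(a)), e)))  →  k(s(s(0)), m(s(e), s(a), k(s(s(a)), e)))   [R3 at 2.2]
3. k(s(s(0)), m(s(e), s(a), k(s(s(a)), e)))  →  k(s(s(0)), k(s(s(a)), e))   [R2 at 2]
4. k(s(s(0)), k(s(s(a)), e))  →  k(s(s(0)), a)   [R3 at 2]
5. k(s(s(0)), a)  →  s(s(s(0)))   [R4 at ε]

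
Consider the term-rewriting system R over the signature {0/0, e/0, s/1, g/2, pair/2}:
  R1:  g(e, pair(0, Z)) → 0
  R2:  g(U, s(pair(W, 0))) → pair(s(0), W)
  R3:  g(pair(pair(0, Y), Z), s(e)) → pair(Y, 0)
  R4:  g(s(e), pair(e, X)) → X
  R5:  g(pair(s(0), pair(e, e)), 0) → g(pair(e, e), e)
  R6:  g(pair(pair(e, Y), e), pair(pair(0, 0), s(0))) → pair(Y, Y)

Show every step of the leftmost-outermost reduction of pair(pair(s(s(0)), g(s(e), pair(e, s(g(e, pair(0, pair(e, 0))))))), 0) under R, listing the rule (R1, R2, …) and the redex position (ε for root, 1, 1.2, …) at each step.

pair(pair(s(s(0)), s(0)), 0)

1. pair(pair(s(s(0)), g(s(e), pair(e, s(g(e, pair(0, pair(e, 0))))))), 0)  →  pair(pair(s(s(0)), s(g(e, pair(0, pair(e, 0))))), 0)   [R4 at 1.2]
2. pair(pair(s(s(0)), s(g(e, pair(0, pair(e, 0))))), 0)  →  pair(pair(s(s(0)), s(0)), 0)   [R1 at 1.2.1]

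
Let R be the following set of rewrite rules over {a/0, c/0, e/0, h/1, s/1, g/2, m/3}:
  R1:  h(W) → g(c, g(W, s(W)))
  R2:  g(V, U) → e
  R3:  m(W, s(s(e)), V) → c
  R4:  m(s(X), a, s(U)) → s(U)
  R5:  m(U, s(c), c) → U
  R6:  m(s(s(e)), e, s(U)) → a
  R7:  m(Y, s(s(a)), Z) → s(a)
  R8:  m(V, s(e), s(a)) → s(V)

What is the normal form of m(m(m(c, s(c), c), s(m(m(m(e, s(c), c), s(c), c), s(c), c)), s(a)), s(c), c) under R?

1. m(m(m(c, s(c), c), s(m(m(m(e, s(c), c), s(c), c), s(c), c)), s(a)), s(c), c)  →  m(m(c, s(c), c), s(m(m(m(e, s(c), c), s(c), c), s(c), c)), s(a))   [R5 at ε]
2. m(m(c, s(c), c), s(m(m(m(e, s(c), c), s(c), c), s(c), c)), s(a))  →  m(c, s(m(m(m(e, s(c), c), s(c), c), s(c), c)), s(a))   [R5 at 1]
3. m(c, s(m(m(m(e, s(c), c), s(c), c), s(c), c)), s(a))  →  m(c, s(m(m(e, s(c), c), s(c), c)), s(a))   [R5 at 2.1]
4. m(c, s(m(m(e, s(c), c), s(c), c)), s(a))  →  m(c, s(m(e, s(c), c)), s(a))   [R5 at 2.1]
5. m(c, s(m(e, s(c), c)), s(a))  →  m(c, s(e), s(a))   [R5 at 2.1]
6. m(c, s(e), s(a))  →  s(c)   [R8 at ε]

s(c)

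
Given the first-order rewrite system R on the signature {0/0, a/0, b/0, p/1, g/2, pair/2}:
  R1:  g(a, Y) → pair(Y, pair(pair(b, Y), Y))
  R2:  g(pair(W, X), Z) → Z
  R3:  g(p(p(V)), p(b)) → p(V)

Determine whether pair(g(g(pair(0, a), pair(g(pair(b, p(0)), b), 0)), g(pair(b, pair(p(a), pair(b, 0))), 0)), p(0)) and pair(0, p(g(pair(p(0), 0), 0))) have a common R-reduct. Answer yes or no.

Reduce t₁ = pair(g(g(pair(0, a), pair(g(pair(b, p(0)), b), 0)), g(pair(b, pair(p(a), pair(b, 0))), 0)), p(0)):
1. pair(g(g(pair(0, a), pair(g(pair(b, p(0)), b), 0)), g(pair(b, pair(p(a), pair(b, 0))), 0)), p(0))  →  pair(g(pair(g(pair(b, p(0)), b), 0), g(pair(b, pair(p(a), pair(b, 0))), 0)), p(0))   [R2 at 1.1]
2. pair(g(pair(g(pair(b, p(0)), b), 0), g(pair(b, pair(p(a), pair(b, 0))), 0)), p(0))  →  pair(g(pair(b, pair(p(a), pair(b, 0))), 0), p(0))   [R2 at 1]
3. pair(g(pair(b, pair(p(a), pair(b, 0))), 0), p(0))  →  pair(0, p(0))   [R2 at 1]

Reduce t₂ = pair(0, p(g(pair(p(0), 0), 0))):
1. pair(0, p(g(pair(p(0), 0), 0)))  →  pair(0, p(0))   [R2 at 2.1]

yes — NF(t₁) = pair(0, p(0)), NF(t₂) = pair(0, p(0))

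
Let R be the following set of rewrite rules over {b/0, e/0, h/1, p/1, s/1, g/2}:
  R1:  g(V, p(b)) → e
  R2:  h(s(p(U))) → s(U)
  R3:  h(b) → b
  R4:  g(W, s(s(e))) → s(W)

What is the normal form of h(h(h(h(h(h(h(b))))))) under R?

1. h(h(h(h(h(h(h(b)))))))  →  h(h(h(h(h(h(b))))))   [R3 at 1.1.1.1.1.1]
2. h(h(h(h(h(h(b))))))  →  h(h(h(h(h(b)))))   [R3 at 1.1.1.1.1]
3. h(h(h(h(h(b)))))  →  h(h(h(h(b))))   [R3 at 1.1.1.1]
4. h(h(h(h(b))))  →  h(h(h(b)))   [R3 at 1.1.1]
5. h(h(h(b)))  →  h(h(b))   [R3 at 1.1]
6. h(h(b))  →  h(b)   [R3 at 1]
7. h(b)  →  b   [R3 at ε]

b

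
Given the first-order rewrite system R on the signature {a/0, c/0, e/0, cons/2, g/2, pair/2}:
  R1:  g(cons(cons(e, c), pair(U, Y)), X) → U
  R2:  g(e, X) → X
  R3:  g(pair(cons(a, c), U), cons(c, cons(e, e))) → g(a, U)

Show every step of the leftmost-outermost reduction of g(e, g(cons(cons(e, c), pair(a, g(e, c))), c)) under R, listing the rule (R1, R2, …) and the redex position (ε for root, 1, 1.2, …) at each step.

1. g(e, g(cons(cons(e, c), pair(a, g(e, c))), c))  →  g(cons(cons(e, c), pair(a, g(e, c))), c)   [R2 at ε]
2. g(cons(cons(e, c), pair(a, g(e, c))), c)  →  a   [R1 at ε]

a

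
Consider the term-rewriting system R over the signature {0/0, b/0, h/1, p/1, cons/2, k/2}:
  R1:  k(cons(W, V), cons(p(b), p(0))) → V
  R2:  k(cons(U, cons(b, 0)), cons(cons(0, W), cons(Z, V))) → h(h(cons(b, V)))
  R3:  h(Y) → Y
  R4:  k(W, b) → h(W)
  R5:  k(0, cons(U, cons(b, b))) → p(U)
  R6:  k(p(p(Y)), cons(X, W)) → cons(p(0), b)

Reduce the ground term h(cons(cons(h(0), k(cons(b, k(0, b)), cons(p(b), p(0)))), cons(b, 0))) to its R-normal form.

cons(cons(0, 0), cons(b, 0))

1. h(cons(cons(h(0), k(cons(b, k(0, b)), cons(p(b), p(0)))), cons(b, 0)))  →  cons(cons(h(0), k(cons(b, k(0, b)), cons(p(b), p(0)))), cons(b, 0))   [R3 at ε]
2. cons(cons(h(0), k(cons(b, k(0, b)), cons(p(b), p(0)))), cons(b, 0))  →  cons(cons(0, k(cons(b, k(0, b)), cons(p(b), p(0)))), cons(b, 0))   [R3 at 1.1]
3. cons(cons(0, k(cons(b, k(0, b)), cons(p(b), p(0)))), cons(b, 0))  →  cons(cons(0, k(0, b)), cons(b, 0))   [R1 at 1.2]
4. cons(cons(0, k(0, b)), cons(b, 0))  →  cons(cons(0, h(0)), cons(b, 0))   [R4 at 1.2]
5. cons(cons(0, h(0)), cons(b, 0))  →  cons(cons(0, 0), cons(b, 0))   [R3 at 1.2]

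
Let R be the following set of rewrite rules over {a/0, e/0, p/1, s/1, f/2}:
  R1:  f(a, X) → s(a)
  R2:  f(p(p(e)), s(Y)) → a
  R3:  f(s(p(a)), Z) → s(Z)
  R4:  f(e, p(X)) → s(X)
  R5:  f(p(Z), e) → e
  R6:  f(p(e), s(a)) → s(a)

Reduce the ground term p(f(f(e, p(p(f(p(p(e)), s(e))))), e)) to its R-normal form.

1. p(f(f(e, p(p(f(p(p(e)), s(e))))), e))  →  p(f(s(p(f(p(p(e)), s(e)))), e))   [R4 at 1.1]
2. p(f(s(p(f(p(p(e)), s(e)))), e))  →  p(f(s(p(a)), e))   [R2 at 1.1.1.1]
3. p(f(s(p(a)), e))  →  p(s(e))   [R3 at 1]

p(s(e))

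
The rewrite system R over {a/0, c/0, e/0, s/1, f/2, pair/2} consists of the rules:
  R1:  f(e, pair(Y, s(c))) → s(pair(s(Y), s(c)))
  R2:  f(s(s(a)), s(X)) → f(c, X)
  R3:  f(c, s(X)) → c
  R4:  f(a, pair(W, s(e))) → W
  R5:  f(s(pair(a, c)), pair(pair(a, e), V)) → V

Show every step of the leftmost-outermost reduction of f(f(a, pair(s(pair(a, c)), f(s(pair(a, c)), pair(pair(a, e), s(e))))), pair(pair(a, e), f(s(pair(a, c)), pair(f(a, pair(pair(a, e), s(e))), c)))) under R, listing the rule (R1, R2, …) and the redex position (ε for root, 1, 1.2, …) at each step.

1. f(f(a, pair(s(pair(a, c)), f(s(pair(a, c)), pair(pair(a, e), s(e))))), pair(pair(a, e), f(s(pair(a, c)), pair(f(a, pair(pair(a, e), s(e))), c))))  →  f(f(a, pair(s(pair(a, c)), s(e))), pair(pair(a, e), f(s(pair(a, c)), pair(f(a, pair(pair(a, e), s(e))), c))))   [R5 at 1.2.2]
2. f(f(a, pair(s(pair(a, c)), s(e))), pair(pair(a, e), f(s(pair(a, c)), pair(f(a, pair(pair(a, e), s(e))), c))))  →  f(s(pair(a, c)), pair(pair(a, e), f(s(pair(a, c)), pair(f(a, pair(pair(a, e), s(e))), c))))   [R4 at 1]
3. f(s(pair(a, c)), pair(pair(a, e), f(s(pair(a, c)), pair(f(a, pair(pair(a, e), s(e))), c))))  →  f(s(pair(a, c)), pair(f(a, pair(pair(a, e), s(e))), c))   [R5 at ε]
4. f(s(pair(a, c)), pair(f(a, pair(pair(a, e), s(e))), c))  →  f(s(pair(a, c)), pair(pair(a, e), c))   [R4 at 2.1]
5. f(s(pair(a, c)), pair(pair(a, e), c))  →  c   [R5 at ε]

c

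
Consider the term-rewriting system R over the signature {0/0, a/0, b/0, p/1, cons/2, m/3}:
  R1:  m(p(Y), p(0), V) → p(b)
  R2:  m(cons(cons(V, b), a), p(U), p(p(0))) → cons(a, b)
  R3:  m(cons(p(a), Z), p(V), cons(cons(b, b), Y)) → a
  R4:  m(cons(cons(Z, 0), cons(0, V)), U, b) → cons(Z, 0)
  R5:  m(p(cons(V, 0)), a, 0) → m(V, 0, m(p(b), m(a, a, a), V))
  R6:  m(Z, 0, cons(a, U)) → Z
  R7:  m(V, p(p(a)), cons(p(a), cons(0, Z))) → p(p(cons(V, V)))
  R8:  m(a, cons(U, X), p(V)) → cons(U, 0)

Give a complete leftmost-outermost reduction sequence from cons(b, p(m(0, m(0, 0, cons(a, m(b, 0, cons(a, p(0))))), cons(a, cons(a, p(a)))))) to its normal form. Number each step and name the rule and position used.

1. cons(b, p(m(0, m(0, 0, cons(a, m(b, 0, cons(a, p(0))))), cons(a, cons(a, p(a))))))  →  cons(b, p(m(0, 0, cons(a, cons(a, p(a))))))   [R6 at 2.1.2]
2. cons(b, p(m(0, 0, cons(a, cons(a, p(a))))))  →  cons(b, p(0))   [R6 at 2.1]

cons(b, p(0))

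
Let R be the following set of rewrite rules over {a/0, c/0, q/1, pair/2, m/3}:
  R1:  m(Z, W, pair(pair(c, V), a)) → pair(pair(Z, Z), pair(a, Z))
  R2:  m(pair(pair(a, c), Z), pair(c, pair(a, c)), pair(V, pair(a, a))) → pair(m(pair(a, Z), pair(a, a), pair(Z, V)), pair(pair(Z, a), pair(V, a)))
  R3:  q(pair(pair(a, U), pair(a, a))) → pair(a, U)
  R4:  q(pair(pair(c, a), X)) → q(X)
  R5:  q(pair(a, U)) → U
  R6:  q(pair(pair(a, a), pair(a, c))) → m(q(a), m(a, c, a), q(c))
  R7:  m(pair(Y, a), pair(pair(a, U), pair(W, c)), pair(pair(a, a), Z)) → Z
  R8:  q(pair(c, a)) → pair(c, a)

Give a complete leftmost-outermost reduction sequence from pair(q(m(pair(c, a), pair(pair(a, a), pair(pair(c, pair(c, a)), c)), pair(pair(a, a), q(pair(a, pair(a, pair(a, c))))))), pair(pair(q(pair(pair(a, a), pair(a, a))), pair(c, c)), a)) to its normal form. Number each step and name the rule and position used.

pair(pair(a, c), pair(pair(pair(a, a), pair(c, c)), a))

1. pair(q(m(pair(c, a), pair(pair(a, a), pair(pair(c, pair(c, a)), c)), pair(pair(a, a), q(pair(a, pair(a, pair(a, c))))))), pair(pair(q(pair(pair(a, a), pair(a, a))), pair(c, c)), a))  →  pair(q(q(pair(a, pair(a, pair(a, c))))), pair(pair(q(pair(pair(a, a), pair(a, a))), pair(c, c)), a))   [R7 at 1.1]
2. pair(q(q(pair(a, pair(a, pair(a, c))))), pair(pair(q(pair(pair(a, a), pair(a, a))), pair(c, c)), a))  →  pair(q(pair(a, pair(a, c))), pair(pair(q(pair(pair(a, a), pair(a, a))), pair(c, c)), a))   [R5 at 1.1]
3. pair(q(pair(a, pair(a, c))), pair(pair(q(pair(pair(a, a), pair(a, a))), pair(c, c)), a))  →  pair(pair(a, c), pair(pair(q(pair(pair(a, a), pair(a, a))), pair(c, c)), a))   [R5 at 1]
4. pair(pair(a, c), pair(pair(q(pair(pair(a, a), pair(a, a))), pair(c, c)), a))  →  pair(pair(a, c), pair(pair(pair(a, a), pair(c, c)), a))   [R3 at 2.1.1]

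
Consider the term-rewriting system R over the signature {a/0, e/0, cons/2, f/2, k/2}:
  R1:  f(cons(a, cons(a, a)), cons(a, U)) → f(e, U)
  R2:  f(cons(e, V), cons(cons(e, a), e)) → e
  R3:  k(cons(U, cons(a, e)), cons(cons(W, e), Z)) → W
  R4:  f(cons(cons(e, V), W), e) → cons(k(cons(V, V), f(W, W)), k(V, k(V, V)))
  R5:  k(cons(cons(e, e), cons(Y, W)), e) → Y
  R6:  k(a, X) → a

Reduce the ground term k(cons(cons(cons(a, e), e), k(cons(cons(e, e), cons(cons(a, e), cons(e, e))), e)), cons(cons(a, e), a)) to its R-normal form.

1. k(cons(cons(cons(a, e), e), k(cons(cons(e, e), cons(cons(a, e), cons(e, e))), e)), cons(cons(a, e), a))  →  k(cons(cons(cons(a, e), e), cons(a, e)), cons(cons(a, e), a))   [R5 at 1.2]
2. k(cons(cons(cons(a, e), e), cons(a, e)), cons(cons(a, e), a))  →  a   [R3 at ε]

a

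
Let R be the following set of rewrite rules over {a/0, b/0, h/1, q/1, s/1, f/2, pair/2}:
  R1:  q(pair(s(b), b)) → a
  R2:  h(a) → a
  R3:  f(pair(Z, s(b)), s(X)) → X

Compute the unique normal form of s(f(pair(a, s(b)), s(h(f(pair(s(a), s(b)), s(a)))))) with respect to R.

1. s(f(pair(a, s(b)), s(h(f(pair(s(a), s(b)), s(a))))))  →  s(h(f(pair(s(a), s(b)), s(a))))   [R3 at 1]
2. s(h(f(pair(s(a), s(b)), s(a))))  →  s(h(a))   [R3 at 1.1]
3. s(h(a))  →  s(a)   [R2 at 1]

s(a)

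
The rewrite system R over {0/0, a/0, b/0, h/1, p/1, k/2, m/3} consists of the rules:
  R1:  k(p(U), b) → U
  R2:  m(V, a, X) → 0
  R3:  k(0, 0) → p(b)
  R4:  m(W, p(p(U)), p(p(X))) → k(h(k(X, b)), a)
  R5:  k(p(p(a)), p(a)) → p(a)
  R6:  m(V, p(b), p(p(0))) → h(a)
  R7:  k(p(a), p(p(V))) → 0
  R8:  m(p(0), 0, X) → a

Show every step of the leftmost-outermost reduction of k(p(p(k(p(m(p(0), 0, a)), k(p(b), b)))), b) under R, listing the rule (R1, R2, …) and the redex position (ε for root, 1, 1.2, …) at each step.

1. k(p(p(k(p(m(p(0), 0, a)), k(p(b), b)))), b)  →  p(k(p(m(p(0), 0, a)), k(p(b), b)))   [R1 at ε]
2. p(k(p(m(p(0), 0, a)), k(p(b), b)))  →  p(k(p(a), k(p(b), b)))   [R8 at 1.1.1]
3. p(k(p(a), k(p(b), b)))  →  p(k(p(a), b))   [R1 at 1.2]
4. p(k(p(a), b))  →  p(a)   [R1 at 1]

p(a)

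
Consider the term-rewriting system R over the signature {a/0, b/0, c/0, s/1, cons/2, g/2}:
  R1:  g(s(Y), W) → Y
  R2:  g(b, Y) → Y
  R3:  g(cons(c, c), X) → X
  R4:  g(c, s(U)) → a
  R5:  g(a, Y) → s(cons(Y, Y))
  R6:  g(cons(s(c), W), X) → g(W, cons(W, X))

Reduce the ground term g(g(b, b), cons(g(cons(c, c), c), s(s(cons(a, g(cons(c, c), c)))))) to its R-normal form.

cons(c, s(s(cons(a, c))))

1. g(g(b, b), cons(g(cons(c, c), c), s(s(cons(a, g(cons(c, c), c))))))  →  g(b, cons(g(cons(c, c), c), s(s(cons(a, g(cons(c, c), c))))))   [R2 at 1]
2. g(b, cons(g(cons(c, c), c), s(s(cons(a, g(cons(c, c), c))))))  →  cons(g(cons(c, c), c), s(s(cons(a, g(cons(c, c), c)))))   [R2 at ε]
3. cons(g(cons(c, c), c), s(s(cons(a, g(cons(c, c), c)))))  →  cons(c, s(s(cons(a, g(cons(c, c), c)))))   [R3 at 1]
4. cons(c, s(s(cons(a, g(cons(c, c), c)))))  →  cons(c, s(s(cons(a, c))))   [R3 at 2.1.1.2]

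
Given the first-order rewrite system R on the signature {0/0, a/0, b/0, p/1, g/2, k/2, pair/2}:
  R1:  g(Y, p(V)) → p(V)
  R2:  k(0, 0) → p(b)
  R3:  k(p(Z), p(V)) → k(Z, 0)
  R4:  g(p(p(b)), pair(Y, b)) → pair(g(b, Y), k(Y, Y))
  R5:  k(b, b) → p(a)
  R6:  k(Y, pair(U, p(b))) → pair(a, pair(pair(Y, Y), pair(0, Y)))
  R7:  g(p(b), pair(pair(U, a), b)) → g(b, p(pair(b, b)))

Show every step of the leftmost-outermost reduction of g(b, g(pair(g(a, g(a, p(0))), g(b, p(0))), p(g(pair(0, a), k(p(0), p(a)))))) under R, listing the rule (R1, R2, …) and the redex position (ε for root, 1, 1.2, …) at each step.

p(p(b))

1. g(b, g(pair(g(a, g(a, p(0))), g(b, p(0))), p(g(pair(0, a), k(p(0), p(a))))))  →  g(b, p(g(pair(0, a), k(p(0), p(a)))))   [R1 at 2]
2. g(b, p(g(pair(0, a), k(p(0), p(a)))))  →  p(g(pair(0, a), k(p(0), p(a))))   [R1 at ε]
3. p(g(pair(0, a), k(p(0), p(a))))  →  p(g(pair(0, a), k(0, 0)))   [R3 at 1.2]
4. p(g(pair(0, a), k(0, 0)))  →  p(g(pair(0, a), p(b)))   [R2 at 1.2]
5. p(g(pair(0, a), p(b)))  →  p(p(b))   [R1 at 1]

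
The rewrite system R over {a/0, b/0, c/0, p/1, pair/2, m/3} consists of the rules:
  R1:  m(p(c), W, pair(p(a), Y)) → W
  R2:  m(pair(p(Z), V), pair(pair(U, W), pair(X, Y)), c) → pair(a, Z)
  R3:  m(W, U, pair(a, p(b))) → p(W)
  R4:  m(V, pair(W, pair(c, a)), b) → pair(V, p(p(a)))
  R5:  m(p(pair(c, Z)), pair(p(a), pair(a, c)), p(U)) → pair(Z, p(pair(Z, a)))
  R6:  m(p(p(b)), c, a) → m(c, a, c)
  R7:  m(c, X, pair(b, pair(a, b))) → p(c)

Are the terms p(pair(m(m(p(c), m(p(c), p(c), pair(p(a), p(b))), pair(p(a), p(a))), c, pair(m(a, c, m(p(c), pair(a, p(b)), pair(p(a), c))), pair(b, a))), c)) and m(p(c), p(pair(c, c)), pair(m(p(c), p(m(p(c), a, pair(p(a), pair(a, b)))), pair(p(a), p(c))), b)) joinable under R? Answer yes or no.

yes — NF(t₁) = p(pair(c, c)), NF(t₂) = p(pair(c, c))

Reduce t₁ = p(pair(m(m(p(c), m(p(c), p(c), pair(p(a), p(b))), pair(p(a), p(a))), c, pair(m(a, c, m(p(c), pair(a, p(b)), pair(p(a), c))), pair(b, a))), c)):
1. p(pair(m(m(p(c), m(p(c), p(c), pair(p(a), p(b))), pair(p(a), p(a))), c, pair(m(a, c, m(p(c), pair(a, p(b)), pair(p(a), c))), pair(b, a))), c))  →  p(pair(m(m(p(c), p(c), pair(p(a), p(b))), c, pair(m(a, c, m(p(c), pair(a, p(b)), pair(p(a), c))), pair(b, a))), c))   [R1 at 1.1.1]
2. p(pair(m(m(p(c), p(c), pair(p(a), p(b))), c, pair(m(a, c, m(p(c), pair(a, p(b)), pair(p(a), c))), pair(b, a))), c))  →  p(pair(m(p(c), c, pair(m(a, c, m(p(c), pair(a, p(b)), pair(p(a), c))), pair(b, a))), c))   [R1 at 1.1.1]
3. p(pair(m(p(c), c, pair(m(a, c, m(p(c), pair(a, p(b)), pair(p(a), c))), pair(b, a))), c))  →  p(pair(m(p(c), c, pair(m(a, c, pair(a, p(b))), pair(b, a))), c))   [R1 at 1.1.3.1.3]
4. p(pair(m(p(c), c, pair(m(a, c, pair(a, p(b))), pair(b, a))), c))  →  p(pair(m(p(c), c, pair(p(a), pair(b, a))), c))   [R3 at 1.1.3.1]
5. p(pair(m(p(c), c, pair(p(a), pair(b, a))), c))  →  p(pair(c, c))   [R1 at 1.1]

Reduce t₂ = m(p(c), p(pair(c, c)), pair(m(p(c), p(m(p(c), a, pair(p(a), pair(a, b)))), pair(p(a), p(c))), b)):
1. m(p(c), p(pair(c, c)), pair(m(p(c), p(m(p(c), a, pair(p(a), pair(a, b)))), pair(p(a), p(c))), b))  →  m(p(c), p(pair(c, c)), pair(p(m(p(c), a, pair(p(a), pair(a, b)))), b))   [R1 at 3.1]
2. m(p(c), p(pair(c, c)), pair(p(m(p(c), a, pair(p(a), pair(a, b)))), b))  →  m(p(c), p(pair(c, c)), pair(p(a), b))   [R1 at 3.1.1]
3. m(p(c), p(pair(c, c)), pair(p(a), b))  →  p(pair(c, c))   [R1 at ε]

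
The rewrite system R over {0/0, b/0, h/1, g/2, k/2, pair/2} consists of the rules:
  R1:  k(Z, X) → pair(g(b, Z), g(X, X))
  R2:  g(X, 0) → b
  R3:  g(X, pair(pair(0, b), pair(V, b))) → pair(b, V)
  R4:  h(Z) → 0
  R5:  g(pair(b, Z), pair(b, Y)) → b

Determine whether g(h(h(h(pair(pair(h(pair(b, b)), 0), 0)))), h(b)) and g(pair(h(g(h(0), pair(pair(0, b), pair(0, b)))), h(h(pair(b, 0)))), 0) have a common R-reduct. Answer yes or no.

yes — NF(t₁) = b, NF(t₂) = b

Reduce t₁ = g(h(h(h(pair(pair(h(pair(b, b)), 0), 0)))), h(b)):
1. g(h(h(h(pair(pair(h(pair(b, b)), 0), 0)))), h(b))  →  g(0, h(b))   [R4 at 1]
2. g(0, h(b))  →  g(0, 0)   [R4 at 2]
3. g(0, 0)  →  b   [R2 at ε]

Reduce t₂ = g(pair(h(g(h(0), pair(pair(0, b), pair(0, b)))), h(h(pair(b, 0)))), 0):
1. g(pair(h(g(h(0), pair(pair(0, b), pair(0, b)))), h(h(pair(b, 0)))), 0)  →  b   [R2 at ε]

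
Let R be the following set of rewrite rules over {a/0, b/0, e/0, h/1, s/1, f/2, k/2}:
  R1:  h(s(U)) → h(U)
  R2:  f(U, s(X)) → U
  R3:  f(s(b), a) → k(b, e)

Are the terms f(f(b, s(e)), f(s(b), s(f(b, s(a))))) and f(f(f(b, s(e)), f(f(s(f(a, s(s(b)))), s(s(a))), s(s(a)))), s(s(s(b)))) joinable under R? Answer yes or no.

Reduce t₁ = f(f(b, s(e)), f(s(b), s(f(b, s(a))))):
1. f(f(b, s(e)), f(s(b), s(f(b, s(a)))))  →  f(b, f(s(b), s(f(b, s(a)))))   [R2 at 1]
2. f(b, f(s(b), s(f(b, s(a)))))  →  f(b, s(b))   [R2 at 2]
3. f(b, s(b))  →  b   [R2 at ε]

Reduce t₂ = f(f(f(b, s(e)), f(f(s(f(a, s(s(b)))), s(s(a))), s(s(a)))), s(s(s(b)))):
1. f(f(f(b, s(e)), f(f(s(f(a, s(s(b)))), s(s(a))), s(s(a)))), s(s(s(b))))  →  f(f(b, s(e)), f(f(s(f(a, s(s(b)))), s(s(a))), s(s(a))))   [R2 at ε]
2. f(f(b, s(e)), f(f(s(f(a, s(s(b)))), s(s(a))), s(s(a))))  →  f(b, f(f(s(f(a, s(s(b)))), s(s(a))), s(s(a))))   [R2 at 1]
3. f(b, f(f(s(f(a, s(s(b)))), s(s(a))), s(s(a))))  →  f(b, f(s(f(a, s(s(b)))), s(s(a))))   [R2 at 2]
4. f(b, f(s(f(a, s(s(b)))), s(s(a))))  →  f(b, s(f(a, s(s(b)))))   [R2 at 2]
5. f(b, s(f(a, s(s(b)))))  →  b   [R2 at ε]

yes — NF(t₁) = b, NF(t₂) = b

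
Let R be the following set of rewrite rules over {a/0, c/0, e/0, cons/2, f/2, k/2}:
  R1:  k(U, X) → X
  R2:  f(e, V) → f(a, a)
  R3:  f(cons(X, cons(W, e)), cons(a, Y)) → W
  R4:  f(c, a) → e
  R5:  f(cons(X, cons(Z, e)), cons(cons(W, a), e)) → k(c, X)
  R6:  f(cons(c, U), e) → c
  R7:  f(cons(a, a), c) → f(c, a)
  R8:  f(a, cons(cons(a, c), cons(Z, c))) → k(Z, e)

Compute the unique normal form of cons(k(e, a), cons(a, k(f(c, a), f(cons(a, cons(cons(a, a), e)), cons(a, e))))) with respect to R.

cons(a, cons(a, cons(a, a)))

1. cons(k(e, a), cons(a, k(f(c, a), f(cons(a, cons(cons(a, a), e)), cons(a, e)))))  →  cons(a, cons(a, k(f(c, a), f(cons(a, cons(cons(a, a), e)), cons(a, e)))))   [R1 at 1]
2. cons(a, cons(a, k(f(c, a), f(cons(a, cons(cons(a, a), e)), cons(a, e)))))  →  cons(a, cons(a, f(cons(a, cons(cons(a, a), e)), cons(a, e))))   [R1 at 2.2]
3. cons(a, cons(a, f(cons(a, cons(cons(a, a), e)), cons(a, e))))  →  cons(a, cons(a, cons(a, a)))   [R3 at 2.2]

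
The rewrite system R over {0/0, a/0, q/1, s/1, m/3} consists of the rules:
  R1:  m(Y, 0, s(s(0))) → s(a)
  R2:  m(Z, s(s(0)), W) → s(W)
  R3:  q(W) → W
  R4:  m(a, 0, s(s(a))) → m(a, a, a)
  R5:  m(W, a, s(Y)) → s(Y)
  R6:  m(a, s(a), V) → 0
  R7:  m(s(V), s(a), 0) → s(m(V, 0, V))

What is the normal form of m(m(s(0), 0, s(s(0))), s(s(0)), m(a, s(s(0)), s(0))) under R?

1. m(m(s(0), 0, s(s(0))), s(s(0)), m(a, s(s(0)), s(0)))  →  s(m(a, s(s(0)), s(0)))   [R2 at ε]
2. s(m(a, s(s(0)), s(0)))  →  s(s(s(0)))   [R2 at 1]

s(s(s(0)))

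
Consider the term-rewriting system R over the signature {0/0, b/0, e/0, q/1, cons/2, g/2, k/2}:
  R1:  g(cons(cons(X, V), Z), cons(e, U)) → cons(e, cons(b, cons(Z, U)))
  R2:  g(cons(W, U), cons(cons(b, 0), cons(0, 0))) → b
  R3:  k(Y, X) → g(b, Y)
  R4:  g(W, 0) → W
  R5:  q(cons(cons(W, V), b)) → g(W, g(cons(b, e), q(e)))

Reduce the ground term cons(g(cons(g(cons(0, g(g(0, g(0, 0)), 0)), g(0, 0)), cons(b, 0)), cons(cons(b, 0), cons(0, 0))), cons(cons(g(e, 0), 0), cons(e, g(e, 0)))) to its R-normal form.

1. cons(g(cons(g(cons(0, g(g(0, g(0, 0)), 0)), g(0, 0)), cons(b, 0)), cons(cons(b, 0), cons(0, 0))), cons(cons(g(e, 0), 0), cons(e, g(e, 0))))  →  cons(b, cons(cons(g(e, 0), 0), cons(e, g(e, 0))))   [R2 at 1]
2. cons(b, cons(cons(g(e, 0), 0), cons(e, g(e, 0))))  →  cons(b, cons(cons(e, 0), cons(e, g(e, 0))))   [R4 at 2.1.1]
3. cons(b, cons(cons(e, 0), cons(e, g(e, 0))))  →  cons(b, cons(cons(e, 0), cons(e, e)))   [R4 at 2.2.2]

cons(b, cons(cons(e, 0), cons(e, e)))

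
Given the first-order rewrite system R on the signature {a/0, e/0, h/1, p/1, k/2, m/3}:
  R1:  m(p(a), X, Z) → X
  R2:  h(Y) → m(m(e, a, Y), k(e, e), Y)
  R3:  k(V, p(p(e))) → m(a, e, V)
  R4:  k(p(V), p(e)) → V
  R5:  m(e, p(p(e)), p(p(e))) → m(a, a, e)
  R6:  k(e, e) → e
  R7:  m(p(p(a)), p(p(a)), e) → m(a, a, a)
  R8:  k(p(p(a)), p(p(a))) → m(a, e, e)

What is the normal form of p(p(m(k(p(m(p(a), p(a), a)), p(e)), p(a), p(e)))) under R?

p(p(p(a)))

1. p(p(m(k(p(m(p(a), p(a), a)), p(e)), p(a), p(e))))  →  p(p(m(m(p(a), p(a), a), p(a), p(e))))   [R4 at 1.1.1]
2. p(p(m(m(p(a), p(a), a), p(a), p(e))))  →  p(p(m(p(a), p(a), p(e))))   [R1 at 1.1.1]
3. p(p(m(p(a), p(a), p(e))))  →  p(p(p(a)))   [R1 at 1.1]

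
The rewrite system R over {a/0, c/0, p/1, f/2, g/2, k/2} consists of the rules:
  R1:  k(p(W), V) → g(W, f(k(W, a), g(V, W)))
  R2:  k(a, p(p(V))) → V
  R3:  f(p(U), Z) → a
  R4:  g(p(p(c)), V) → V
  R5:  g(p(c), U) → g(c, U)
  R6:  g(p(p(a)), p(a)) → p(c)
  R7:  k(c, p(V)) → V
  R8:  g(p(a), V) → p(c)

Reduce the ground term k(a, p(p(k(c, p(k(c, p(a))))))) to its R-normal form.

a

1. k(a, p(p(k(c, p(k(c, p(a)))))))  →  k(c, p(k(c, p(a))))   [R2 at ε]
2. k(c, p(k(c, p(a))))  →  k(c, p(a))   [R7 at ε]
3. k(c, p(a))  →  a   [R7 at ε]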